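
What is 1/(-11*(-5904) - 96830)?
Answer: -1/31886 ≈ -3.1362e-5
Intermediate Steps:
1/(-11*(-5904) - 96830) = 1/(64944 - 96830) = 1/(-31886) = -1/31886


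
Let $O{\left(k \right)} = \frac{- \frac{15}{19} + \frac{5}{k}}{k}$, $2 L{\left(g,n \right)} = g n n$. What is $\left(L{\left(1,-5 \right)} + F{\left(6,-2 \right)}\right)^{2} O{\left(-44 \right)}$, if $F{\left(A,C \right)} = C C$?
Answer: $\frac{6795}{1216} \approx 5.588$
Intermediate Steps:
$F{\left(A,C \right)} = C^{2}$
$L{\left(g,n \right)} = \frac{g n^{2}}{2}$ ($L{\left(g,n \right)} = \frac{g n n}{2} = \frac{g n^{2}}{2}$)
$O{\left(k \right)} = \frac{- \frac{15}{19} + \frac{5}{k}}{k}$ ($O{\left(k \right)} = \frac{\left(-15\right) \frac{1}{19} + \frac{5}{k}}{k} = \frac{- \frac{15}{19} + \frac{5}{k}}{k}$)
$\left(L{\left(1,-5 \right)} + F{\left(6,-2 \right)}\right)^{2} O{\left(-44 \right)} = \left(\frac{1}{2} \cdot 1 \left(-5\right)^{2} + \left(-2\right)^{2}\right)^{2} \frac{5 \left(19 - -132\right)}{19 \cdot 1936} = \left(\frac{1}{2} \cdot 1 \cdot 25 + 4\right)^{2} \cdot \frac{5}{19} \cdot \frac{1}{1936} \left(19 + 132\right) = \left(\frac{25}{2} + 4\right)^{2} \cdot \frac{5}{19} \cdot \frac{1}{1936} \cdot 151 = \left(\frac{33}{2}\right)^{2} \cdot \frac{755}{36784} = \frac{1089}{4} \cdot \frac{755}{36784} = \frac{6795}{1216}$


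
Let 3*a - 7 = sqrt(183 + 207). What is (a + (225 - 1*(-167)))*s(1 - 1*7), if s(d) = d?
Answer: -2366 - 2*sqrt(390) ≈ -2405.5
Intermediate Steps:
a = 7/3 + sqrt(390)/3 (a = 7/3 + sqrt(183 + 207)/3 = 7/3 + sqrt(390)/3 ≈ 8.9161)
(a + (225 - 1*(-167)))*s(1 - 1*7) = ((7/3 + sqrt(390)/3) + (225 - 1*(-167)))*(1 - 1*7) = ((7/3 + sqrt(390)/3) + (225 + 167))*(1 - 7) = ((7/3 + sqrt(390)/3) + 392)*(-6) = (1183/3 + sqrt(390)/3)*(-6) = -2366 - 2*sqrt(390)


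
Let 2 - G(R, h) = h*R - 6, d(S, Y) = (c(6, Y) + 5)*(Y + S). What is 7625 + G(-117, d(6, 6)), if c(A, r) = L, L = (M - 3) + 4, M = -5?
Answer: 9037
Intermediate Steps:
L = -4 (L = (-5 - 3) + 4 = -8 + 4 = -4)
c(A, r) = -4
d(S, Y) = S + Y (d(S, Y) = (-4 + 5)*(Y + S) = 1*(S + Y) = S + Y)
G(R, h) = 8 - R*h (G(R, h) = 2 - (h*R - 6) = 2 - (R*h - 6) = 2 - (-6 + R*h) = 2 + (6 - R*h) = 8 - R*h)
7625 + G(-117, d(6, 6)) = 7625 + (8 - 1*(-117)*(6 + 6)) = 7625 + (8 - 1*(-117)*12) = 7625 + (8 + 1404) = 7625 + 1412 = 9037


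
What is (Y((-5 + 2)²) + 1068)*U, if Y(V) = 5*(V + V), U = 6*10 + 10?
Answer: 81060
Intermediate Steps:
U = 70 (U = 60 + 10 = 70)
Y(V) = 10*V (Y(V) = 5*(2*V) = 10*V)
(Y((-5 + 2)²) + 1068)*U = (10*(-5 + 2)² + 1068)*70 = (10*(-3)² + 1068)*70 = (10*9 + 1068)*70 = (90 + 1068)*70 = 1158*70 = 81060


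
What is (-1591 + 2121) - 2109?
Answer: -1579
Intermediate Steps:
(-1591 + 2121) - 2109 = 530 - 2109 = -1579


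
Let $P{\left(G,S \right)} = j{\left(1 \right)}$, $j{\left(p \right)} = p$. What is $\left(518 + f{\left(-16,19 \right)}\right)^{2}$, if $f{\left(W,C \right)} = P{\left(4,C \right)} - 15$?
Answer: $254016$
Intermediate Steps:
$P{\left(G,S \right)} = 1$
$f{\left(W,C \right)} = -14$ ($f{\left(W,C \right)} = 1 - 15 = -14$)
$\left(518 + f{\left(-16,19 \right)}\right)^{2} = \left(518 - 14\right)^{2} = 504^{2} = 254016$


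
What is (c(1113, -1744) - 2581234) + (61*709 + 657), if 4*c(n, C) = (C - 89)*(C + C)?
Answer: -938952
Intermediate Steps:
c(n, C) = C*(-89 + C)/2 (c(n, C) = ((C - 89)*(C + C))/4 = ((-89 + C)*(2*C))/4 = (2*C*(-89 + C))/4 = C*(-89 + C)/2)
(c(1113, -1744) - 2581234) + (61*709 + 657) = ((1/2)*(-1744)*(-89 - 1744) - 2581234) + (61*709 + 657) = ((1/2)*(-1744)*(-1833) - 2581234) + (43249 + 657) = (1598376 - 2581234) + 43906 = -982858 + 43906 = -938952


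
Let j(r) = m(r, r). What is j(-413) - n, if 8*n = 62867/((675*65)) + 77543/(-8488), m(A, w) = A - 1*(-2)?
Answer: -1221618783971/2979288000 ≈ -410.04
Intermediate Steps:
m(A, w) = 2 + A (m(A, w) = A + 2 = 2 + A)
j(r) = 2 + r
n = -2868584029/2979288000 (n = (62867/((675*65)) + 77543/(-8488))/8 = (62867/43875 + 77543*(-1/8488))/8 = (62867*(1/43875) - 77543/8488)/8 = (62867/43875 - 77543/8488)/8 = (1/8)*(-2868584029/372411000) = -2868584029/2979288000 ≈ -0.96284)
j(-413) - n = (2 - 413) - 1*(-2868584029/2979288000) = -411 + 2868584029/2979288000 = -1221618783971/2979288000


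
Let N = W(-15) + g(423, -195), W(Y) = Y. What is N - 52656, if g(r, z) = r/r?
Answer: -52670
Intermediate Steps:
g(r, z) = 1
N = -14 (N = -15 + 1 = -14)
N - 52656 = -14 - 52656 = -52670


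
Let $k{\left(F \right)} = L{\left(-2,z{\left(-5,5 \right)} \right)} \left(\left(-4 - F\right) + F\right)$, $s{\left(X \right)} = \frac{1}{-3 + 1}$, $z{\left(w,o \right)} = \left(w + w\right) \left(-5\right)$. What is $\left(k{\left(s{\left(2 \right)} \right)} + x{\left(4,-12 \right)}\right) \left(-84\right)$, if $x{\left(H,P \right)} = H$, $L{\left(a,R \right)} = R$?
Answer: $16464$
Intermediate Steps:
$z{\left(w,o \right)} = - 10 w$ ($z{\left(w,o \right)} = 2 w \left(-5\right) = - 10 w$)
$s{\left(X \right)} = - \frac{1}{2}$ ($s{\left(X \right)} = \frac{1}{-2} = - \frac{1}{2}$)
$k{\left(F \right)} = -200$ ($k{\left(F \right)} = \left(-10\right) \left(-5\right) \left(\left(-4 - F\right) + F\right) = 50 \left(-4\right) = -200$)
$\left(k{\left(s{\left(2 \right)} \right)} + x{\left(4,-12 \right)}\right) \left(-84\right) = \left(-200 + 4\right) \left(-84\right) = \left(-196\right) \left(-84\right) = 16464$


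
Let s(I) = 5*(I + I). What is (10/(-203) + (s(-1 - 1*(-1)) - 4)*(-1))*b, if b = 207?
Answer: 166014/203 ≈ 817.80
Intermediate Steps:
s(I) = 10*I (s(I) = 5*(2*I) = 10*I)
(10/(-203) + (s(-1 - 1*(-1)) - 4)*(-1))*b = (10/(-203) + (10*(-1 - 1*(-1)) - 4)*(-1))*207 = (10*(-1/203) + (10*(-1 + 1) - 4)*(-1))*207 = (-10/203 + (10*0 - 4)*(-1))*207 = (-10/203 + (0 - 4)*(-1))*207 = (-10/203 - 4*(-1))*207 = (-10/203 + 4)*207 = (802/203)*207 = 166014/203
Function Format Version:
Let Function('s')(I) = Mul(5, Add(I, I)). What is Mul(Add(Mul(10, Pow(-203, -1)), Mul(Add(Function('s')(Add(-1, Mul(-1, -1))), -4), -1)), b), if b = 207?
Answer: Rational(166014, 203) ≈ 817.80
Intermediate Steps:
Function('s')(I) = Mul(10, I) (Function('s')(I) = Mul(5, Mul(2, I)) = Mul(10, I))
Mul(Add(Mul(10, Pow(-203, -1)), Mul(Add(Function('s')(Add(-1, Mul(-1, -1))), -4), -1)), b) = Mul(Add(Mul(10, Pow(-203, -1)), Mul(Add(Mul(10, Add(-1, Mul(-1, -1))), -4), -1)), 207) = Mul(Add(Mul(10, Rational(-1, 203)), Mul(Add(Mul(10, Add(-1, 1)), -4), -1)), 207) = Mul(Add(Rational(-10, 203), Mul(Add(Mul(10, 0), -4), -1)), 207) = Mul(Add(Rational(-10, 203), Mul(Add(0, -4), -1)), 207) = Mul(Add(Rational(-10, 203), Mul(-4, -1)), 207) = Mul(Add(Rational(-10, 203), 4), 207) = Mul(Rational(802, 203), 207) = Rational(166014, 203)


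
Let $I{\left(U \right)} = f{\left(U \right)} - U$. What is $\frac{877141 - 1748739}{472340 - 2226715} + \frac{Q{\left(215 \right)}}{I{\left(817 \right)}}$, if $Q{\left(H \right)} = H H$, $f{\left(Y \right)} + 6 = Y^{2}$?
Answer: $\frac{94594390949}{167083166250} \approx 0.56615$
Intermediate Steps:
$f{\left(Y \right)} = -6 + Y^{2}$
$I{\left(U \right)} = -6 + U^{2} - U$ ($I{\left(U \right)} = \left(-6 + U^{2}\right) - U = -6 + U^{2} - U$)
$Q{\left(H \right)} = H^{2}$
$\frac{877141 - 1748739}{472340 - 2226715} + \frac{Q{\left(215 \right)}}{I{\left(817 \right)}} = \frac{877141 - 1748739}{472340 - 2226715} + \frac{215^{2}}{-6 + 817^{2} - 817} = - \frac{871598}{-1754375} + \frac{46225}{-6 + 667489 - 817} = \left(-871598\right) \left(- \frac{1}{1754375}\right) + \frac{46225}{666666} = \frac{124514}{250625} + 46225 \cdot \frac{1}{666666} = \frac{124514}{250625} + \frac{46225}{666666} = \frac{94594390949}{167083166250}$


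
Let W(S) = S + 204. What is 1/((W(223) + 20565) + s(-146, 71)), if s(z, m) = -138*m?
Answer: 1/11194 ≈ 8.9334e-5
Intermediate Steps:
W(S) = 204 + S
1/((W(223) + 20565) + s(-146, 71)) = 1/(((204 + 223) + 20565) - 138*71) = 1/((427 + 20565) - 9798) = 1/(20992 - 9798) = 1/11194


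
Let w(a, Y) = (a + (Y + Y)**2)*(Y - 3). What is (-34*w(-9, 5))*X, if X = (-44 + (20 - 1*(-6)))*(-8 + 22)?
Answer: 1559376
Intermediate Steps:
X = -252 (X = (-44 + (20 + 6))*14 = (-44 + 26)*14 = -18*14 = -252)
w(a, Y) = (-3 + Y)*(a + 4*Y**2) (w(a, Y) = (a + (2*Y)**2)*(-3 + Y) = (a + 4*Y**2)*(-3 + Y) = (-3 + Y)*(a + 4*Y**2))
(-34*w(-9, 5))*X = -34*(-12*5**2 - 3*(-9) + 4*5**3 + 5*(-9))*(-252) = -34*(-12*25 + 27 + 4*125 - 45)*(-252) = -34*(-300 + 27 + 500 - 45)*(-252) = -34*182*(-252) = -6188*(-252) = 1559376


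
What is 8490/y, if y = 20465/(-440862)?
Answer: -748583676/4093 ≈ -1.8289e+5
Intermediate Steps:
y = -20465/440862 (y = 20465*(-1/440862) = -20465/440862 ≈ -0.046420)
8490/y = 8490/(-20465/440862) = 8490*(-440862/20465) = -748583676/4093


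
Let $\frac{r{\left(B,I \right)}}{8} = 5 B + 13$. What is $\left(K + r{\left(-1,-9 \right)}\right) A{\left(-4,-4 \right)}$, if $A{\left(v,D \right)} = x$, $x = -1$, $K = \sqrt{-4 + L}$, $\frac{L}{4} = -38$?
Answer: $-64 - 2 i \sqrt{39} \approx -64.0 - 12.49 i$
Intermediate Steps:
$L = -152$ ($L = 4 \left(-38\right) = -152$)
$K = 2 i \sqrt{39}$ ($K = \sqrt{-4 - 152} = \sqrt{-156} = 2 i \sqrt{39} \approx 12.49 i$)
$r{\left(B,I \right)} = 104 + 40 B$ ($r{\left(B,I \right)} = 8 \left(5 B + 13\right) = 8 \left(13 + 5 B\right) = 104 + 40 B$)
$A{\left(v,D \right)} = -1$
$\left(K + r{\left(-1,-9 \right)}\right) A{\left(-4,-4 \right)} = \left(2 i \sqrt{39} + \left(104 + 40 \left(-1\right)\right)\right) \left(-1\right) = \left(2 i \sqrt{39} + \left(104 - 40\right)\right) \left(-1\right) = \left(2 i \sqrt{39} + 64\right) \left(-1\right) = \left(64 + 2 i \sqrt{39}\right) \left(-1\right) = -64 - 2 i \sqrt{39}$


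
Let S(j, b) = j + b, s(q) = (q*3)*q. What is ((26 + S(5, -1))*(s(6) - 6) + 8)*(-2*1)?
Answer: -6136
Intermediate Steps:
s(q) = 3*q**2 (s(q) = (3*q)*q = 3*q**2)
S(j, b) = b + j
((26 + S(5, -1))*(s(6) - 6) + 8)*(-2*1) = ((26 + (-1 + 5))*(3*6**2 - 6) + 8)*(-2*1) = ((26 + 4)*(3*36 - 6) + 8)*(-2) = (30*(108 - 6) + 8)*(-2) = (30*102 + 8)*(-2) = (3060 + 8)*(-2) = 3068*(-2) = -6136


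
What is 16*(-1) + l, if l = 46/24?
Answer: -169/12 ≈ -14.083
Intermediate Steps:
l = 23/12 (l = 46*(1/24) = 23/12 ≈ 1.9167)
16*(-1) + l = 16*(-1) + 23/12 = -16 + 23/12 = -169/12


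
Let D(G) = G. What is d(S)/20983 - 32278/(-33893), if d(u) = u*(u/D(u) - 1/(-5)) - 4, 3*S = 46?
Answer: 3388886666/3555884095 ≈ 0.95304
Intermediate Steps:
S = 46/3 (S = (1/3)*46 = 46/3 ≈ 15.333)
d(u) = -4 + 6*u/5 (d(u) = u*(u/u - 1/(-5)) - 4 = u*(1 - 1*(-1/5)) - 4 = u*(1 + 1/5) - 4 = u*(6/5) - 4 = 6*u/5 - 4 = -4 + 6*u/5)
d(S)/20983 - 32278/(-33893) = (-4 + (6/5)*(46/3))/20983 - 32278/(-33893) = (-4 + 92/5)*(1/20983) - 32278*(-1/33893) = (72/5)*(1/20983) + 32278/33893 = 72/104915 + 32278/33893 = 3388886666/3555884095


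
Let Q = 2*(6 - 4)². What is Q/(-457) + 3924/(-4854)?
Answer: -305350/369713 ≈ -0.82591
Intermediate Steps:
Q = 8 (Q = 2*2² = 2*4 = 8)
Q/(-457) + 3924/(-4854) = 8/(-457) + 3924/(-4854) = 8*(-1/457) + 3924*(-1/4854) = -8/457 - 654/809 = -305350/369713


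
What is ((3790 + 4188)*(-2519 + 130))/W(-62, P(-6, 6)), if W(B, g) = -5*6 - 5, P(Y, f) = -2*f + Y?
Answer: 19059442/35 ≈ 5.4456e+5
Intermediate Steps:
P(Y, f) = Y - 2*f
W(B, g) = -35 (W(B, g) = -30 - 5 = -35)
((3790 + 4188)*(-2519 + 130))/W(-62, P(-6, 6)) = ((3790 + 4188)*(-2519 + 130))/(-35) = (7978*(-2389))*(-1/35) = -19059442*(-1/35) = 19059442/35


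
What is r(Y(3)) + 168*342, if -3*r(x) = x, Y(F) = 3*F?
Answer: 57453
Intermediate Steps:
r(x) = -x/3
r(Y(3)) + 168*342 = -3 + 168*342 = -⅓*9 + 57456 = -3 + 57456 = 57453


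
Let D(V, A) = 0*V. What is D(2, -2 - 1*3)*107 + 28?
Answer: 28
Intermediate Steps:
D(V, A) = 0
D(2, -2 - 1*3)*107 + 28 = 0*107 + 28 = 0 + 28 = 28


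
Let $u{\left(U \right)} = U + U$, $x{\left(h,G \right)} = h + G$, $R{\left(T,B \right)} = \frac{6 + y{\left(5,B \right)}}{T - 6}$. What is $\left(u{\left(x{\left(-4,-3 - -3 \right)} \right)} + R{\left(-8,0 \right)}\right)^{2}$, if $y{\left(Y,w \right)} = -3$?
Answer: $\frac{13225}{196} \approx 67.474$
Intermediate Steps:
$R{\left(T,B \right)} = \frac{3}{-6 + T}$ ($R{\left(T,B \right)} = \frac{6 - 3}{T - 6} = \frac{3}{-6 + T}$)
$x{\left(h,G \right)} = G + h$
$u{\left(U \right)} = 2 U$
$\left(u{\left(x{\left(-4,-3 - -3 \right)} \right)} + R{\left(-8,0 \right)}\right)^{2} = \left(2 \left(\left(-3 - -3\right) - 4\right) + \frac{3}{-6 - 8}\right)^{2} = \left(2 \left(\left(-3 + 3\right) - 4\right) + \frac{3}{-14}\right)^{2} = \left(2 \left(0 - 4\right) + 3 \left(- \frac{1}{14}\right)\right)^{2} = \left(2 \left(-4\right) - \frac{3}{14}\right)^{2} = \left(-8 - \frac{3}{14}\right)^{2} = \left(- \frac{115}{14}\right)^{2} = \frac{13225}{196}$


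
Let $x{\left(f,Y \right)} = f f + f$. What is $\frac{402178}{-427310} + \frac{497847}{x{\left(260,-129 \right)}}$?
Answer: $\frac{475495391}{74351940} \approx 6.3952$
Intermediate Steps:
$x{\left(f,Y \right)} = f + f^{2}$ ($x{\left(f,Y \right)} = f^{2} + f = f + f^{2}$)
$\frac{402178}{-427310} + \frac{497847}{x{\left(260,-129 \right)}} = \frac{402178}{-427310} + \frac{497847}{260 \left(1 + 260\right)} = 402178 \left(- \frac{1}{427310}\right) + \frac{497847}{260 \cdot 261} = - \frac{201089}{213655} + \frac{497847}{67860} = - \frac{201089}{213655} + 497847 \cdot \frac{1}{67860} = - \frac{201089}{213655} + \frac{165949}{22620} = \frac{475495391}{74351940}$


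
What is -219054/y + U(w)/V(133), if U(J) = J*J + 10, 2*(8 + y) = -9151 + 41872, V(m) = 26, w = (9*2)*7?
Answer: 19544647/32705 ≈ 597.60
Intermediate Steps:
w = 126 (w = 18*7 = 126)
y = 32705/2 (y = -8 + (-9151 + 41872)/2 = -8 + (1/2)*32721 = -8 + 32721/2 = 32705/2 ≈ 16353.)
U(J) = 10 + J**2 (U(J) = J**2 + 10 = 10 + J**2)
-219054/y + U(w)/V(133) = -219054/32705/2 + (10 + 126**2)/26 = -219054*2/32705 + (10 + 15876)*(1/26) = -438108/32705 + 15886*(1/26) = -438108/32705 + 611 = 19544647/32705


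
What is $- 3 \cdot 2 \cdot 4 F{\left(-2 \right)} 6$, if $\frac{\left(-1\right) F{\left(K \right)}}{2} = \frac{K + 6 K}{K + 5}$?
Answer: $-1344$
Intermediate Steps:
$F{\left(K \right)} = - \frac{14 K}{5 + K}$ ($F{\left(K \right)} = - 2 \frac{K + 6 K}{K + 5} = - 2 \frac{7 K}{5 + K} = - \frac{14 K}{5 + K}$)
$- 3 \cdot 2 \cdot 4 F{\left(-2 \right)} 6 = - 3 \cdot 2 \cdot 4 \left(\left(-14\right) \left(-2\right) \frac{1}{5 - 2}\right) 6 = - 3 \cdot 8 \left(\left(-14\right) \left(-2\right) \frac{1}{3}\right) 6 = - 3 \cdot 8 \cdot \frac{28}{3} \cdot 6 = \left(-3\right) \frac{224}{3} \cdot 6 = \left(-224\right) 6 = -1344$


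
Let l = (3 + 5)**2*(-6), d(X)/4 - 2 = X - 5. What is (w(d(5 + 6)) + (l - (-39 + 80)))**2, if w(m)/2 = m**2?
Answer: 2634129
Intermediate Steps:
d(X) = -12 + 4*X (d(X) = 8 + 4*(X - 5) = 8 + 4*(-5 + X) = 8 + (-20 + 4*X) = -12 + 4*X)
l = -384 (l = 8**2*(-6) = 64*(-6) = -384)
w(m) = 2*m**2
(w(d(5 + 6)) + (l - (-39 + 80)))**2 = (2*(-12 + 4*(5 + 6))**2 + (-384 - (-39 + 80)))**2 = (2*(-12 + 4*11)**2 + (-384 - 1*41))**2 = (2*(-12 + 44)**2 + (-384 - 41))**2 = (2*32**2 - 425)**2 = (2*1024 - 425)**2 = (2048 - 425)**2 = 1623**2 = 2634129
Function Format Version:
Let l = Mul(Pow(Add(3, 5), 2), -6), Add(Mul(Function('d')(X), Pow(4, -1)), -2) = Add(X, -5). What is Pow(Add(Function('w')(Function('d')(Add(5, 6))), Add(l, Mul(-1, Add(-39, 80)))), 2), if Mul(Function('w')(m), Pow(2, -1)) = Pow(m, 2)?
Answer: 2634129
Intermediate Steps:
Function('d')(X) = Add(-12, Mul(4, X)) (Function('d')(X) = Add(8, Mul(4, Add(X, -5))) = Add(8, Mul(4, Add(-5, X))) = Add(8, Add(-20, Mul(4, X))) = Add(-12, Mul(4, X)))
l = -384 (l = Mul(Pow(8, 2), -6) = Mul(64, -6) = -384)
Function('w')(m) = Mul(2, Pow(m, 2))
Pow(Add(Function('w')(Function('d')(Add(5, 6))), Add(l, Mul(-1, Add(-39, 80)))), 2) = Pow(Add(Mul(2, Pow(Add(-12, Mul(4, Add(5, 6))), 2)), Add(-384, Mul(-1, Add(-39, 80)))), 2) = Pow(Add(Mul(2, Pow(Add(-12, Mul(4, 11)), 2)), Add(-384, Mul(-1, 41))), 2) = Pow(Add(Mul(2, Pow(Add(-12, 44), 2)), Add(-384, -41)), 2) = Pow(Add(Mul(2, Pow(32, 2)), -425), 2) = Pow(Add(Mul(2, 1024), -425), 2) = Pow(Add(2048, -425), 2) = Pow(1623, 2) = 2634129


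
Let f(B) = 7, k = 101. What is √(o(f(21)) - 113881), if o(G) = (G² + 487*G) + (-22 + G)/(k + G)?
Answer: I*√3975233/6 ≈ 332.3*I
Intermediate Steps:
o(G) = G² + 487*G + (-22 + G)/(101 + G) (o(G) = (G² + 487*G) + (-22 + G)/(101 + G) = G² + 487*G + (-22 + G)/(101 + G))
√(o(f(21)) - 113881) = √((-22 + 7³ + 588*7² + 49188*7)/(101 + 7) - 113881) = √((-22 + 343 + 588*49 + 344316)/108 - 113881) = √((-22 + 343 + 28812 + 344316)/108 - 113881) = √((1/108)*373449 - 113881) = √(124483/36 - 113881) = √(-3975233/36) = I*√3975233/6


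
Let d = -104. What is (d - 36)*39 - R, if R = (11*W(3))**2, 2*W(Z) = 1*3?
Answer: -22929/4 ≈ -5732.3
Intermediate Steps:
W(Z) = 3/2 (W(Z) = (1*3)/2 = (1/2)*3 = 3/2)
R = 1089/4 (R = (11*(3/2))**2 = (33/2)**2 = 1089/4 ≈ 272.25)
(d - 36)*39 - R = (-104 - 36)*39 - 1*1089/4 = -140*39 - 1089/4 = -5460 - 1089/4 = -22929/4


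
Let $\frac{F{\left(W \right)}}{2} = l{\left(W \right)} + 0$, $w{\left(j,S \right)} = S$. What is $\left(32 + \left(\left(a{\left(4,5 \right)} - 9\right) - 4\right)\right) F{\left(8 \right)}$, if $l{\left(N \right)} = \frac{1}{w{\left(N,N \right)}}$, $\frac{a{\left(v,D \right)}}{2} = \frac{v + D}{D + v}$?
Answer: $\frac{21}{4} \approx 5.25$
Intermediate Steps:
$a{\left(v,D \right)} = 2$ ($a{\left(v,D \right)} = 2 \frac{v + D}{D + v} = 2 \frac{D + v}{D + v} = 2 \cdot 1 = 2$)
$l{\left(N \right)} = \frac{1}{N}$
$F{\left(W \right)} = \frac{2}{W}$ ($F{\left(W \right)} = 2 \left(\frac{1}{W} + 0\right) = \frac{2}{W}$)
$\left(32 + \left(\left(a{\left(4,5 \right)} - 9\right) - 4\right)\right) F{\left(8 \right)} = \left(32 + \left(\left(2 - 9\right) - 4\right)\right) \frac{2}{8} = \left(32 - 11\right) 2 \cdot \frac{1}{8} = \left(32 - 11\right) \frac{1}{4} = 21 \cdot \frac{1}{4} = \frac{21}{4}$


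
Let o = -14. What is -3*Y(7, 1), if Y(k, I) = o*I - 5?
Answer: 57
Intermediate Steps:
Y(k, I) = -5 - 14*I (Y(k, I) = -14*I - 5 = -5 - 14*I)
-3*Y(7, 1) = -3*(-5 - 14*1) = -3*(-5 - 14) = -3*(-19) = 57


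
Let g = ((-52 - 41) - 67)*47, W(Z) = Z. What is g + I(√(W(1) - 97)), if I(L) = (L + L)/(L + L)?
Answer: -7519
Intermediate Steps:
I(L) = 1 (I(L) = (2*L)/((2*L)) = (2*L)*(1/(2*L)) = 1)
g = -7520 (g = (-93 - 67)*47 = -160*47 = -7520)
g + I(√(W(1) - 97)) = -7520 + 1 = -7519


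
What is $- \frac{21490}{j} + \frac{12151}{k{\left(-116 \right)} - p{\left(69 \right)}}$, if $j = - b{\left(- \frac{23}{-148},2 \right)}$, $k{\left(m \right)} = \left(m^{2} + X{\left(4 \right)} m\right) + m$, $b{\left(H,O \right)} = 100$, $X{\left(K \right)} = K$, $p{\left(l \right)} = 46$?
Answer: $\frac{1384659}{6415} \approx 215.85$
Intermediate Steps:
$k{\left(m \right)} = m^{2} + 5 m$ ($k{\left(m \right)} = \left(m^{2} + 4 m\right) + m = m^{2} + 5 m$)
$j = -100$ ($j = \left(-1\right) 100 = -100$)
$- \frac{21490}{j} + \frac{12151}{k{\left(-116 \right)} - p{\left(69 \right)}} = - \frac{21490}{-100} + \frac{12151}{- 116 \left(5 - 116\right) - 46} = \left(-21490\right) \left(- \frac{1}{100}\right) + \frac{12151}{\left(-116\right) \left(-111\right) - 46} = \frac{2149}{10} + \frac{12151}{12876 - 46} = \frac{2149}{10} + \frac{12151}{12830} = \frac{1384659}{6415}$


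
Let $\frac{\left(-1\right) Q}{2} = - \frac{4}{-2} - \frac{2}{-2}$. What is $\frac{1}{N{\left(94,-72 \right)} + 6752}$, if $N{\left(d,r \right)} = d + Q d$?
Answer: $\frac{1}{6282} \approx 0.00015918$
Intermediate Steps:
$Q = -6$ ($Q = - 2 \left(- \frac{4}{-2} - \frac{2}{-2}\right) = - 2 \left(\left(-4\right) \left(- \frac{1}{2}\right) - -1\right) = - 2 \left(2 + 1\right) = \left(-2\right) 3 = -6$)
$N{\left(d,r \right)} = - 5 d$ ($N{\left(d,r \right)} = d - 6 d = - 5 d$)
$\frac{1}{N{\left(94,-72 \right)} + 6752} = \frac{1}{\left(-5\right) 94 + 6752} = \frac{1}{-470 + 6752} = \frac{1}{6282}$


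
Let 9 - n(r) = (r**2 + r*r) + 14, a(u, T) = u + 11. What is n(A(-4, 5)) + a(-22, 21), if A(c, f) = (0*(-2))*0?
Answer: -16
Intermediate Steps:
a(u, T) = 11 + u
A(c, f) = 0 (A(c, f) = 0*0 = 0)
n(r) = -5 - 2*r**2 (n(r) = 9 - ((r**2 + r*r) + 14) = 9 - ((r**2 + r**2) + 14) = 9 - (2*r**2 + 14) = 9 - (14 + 2*r**2) = 9 + (-14 - 2*r**2) = -5 - 2*r**2)
n(A(-4, 5)) + a(-22, 21) = (-5 - 2*0**2) + (11 - 22) = (-5 - 2*0) - 11 = (-5 + 0) - 11 = -5 - 11 = -16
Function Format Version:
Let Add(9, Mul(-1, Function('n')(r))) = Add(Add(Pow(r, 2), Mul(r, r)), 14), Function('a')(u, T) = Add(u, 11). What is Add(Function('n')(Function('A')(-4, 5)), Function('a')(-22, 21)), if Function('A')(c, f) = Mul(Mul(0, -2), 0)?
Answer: -16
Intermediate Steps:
Function('a')(u, T) = Add(11, u)
Function('A')(c, f) = 0 (Function('A')(c, f) = Mul(0, 0) = 0)
Function('n')(r) = Add(-5, Mul(-2, Pow(r, 2))) (Function('n')(r) = Add(9, Mul(-1, Add(Add(Pow(r, 2), Mul(r, r)), 14))) = Add(9, Mul(-1, Add(Add(Pow(r, 2), Pow(r, 2)), 14))) = Add(9, Mul(-1, Add(Mul(2, Pow(r, 2)), 14))) = Add(9, Mul(-1, Add(14, Mul(2, Pow(r, 2))))) = Add(9, Add(-14, Mul(-2, Pow(r, 2)))) = Add(-5, Mul(-2, Pow(r, 2))))
Add(Function('n')(Function('A')(-4, 5)), Function('a')(-22, 21)) = Add(Add(-5, Mul(-2, Pow(0, 2))), Add(11, -22)) = Add(Add(-5, Mul(-2, 0)), -11) = Add(Add(-5, 0), -11) = Add(-5, -11) = -16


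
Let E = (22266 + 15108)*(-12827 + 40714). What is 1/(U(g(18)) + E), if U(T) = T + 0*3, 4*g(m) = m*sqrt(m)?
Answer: 694832492/724188287908394853 - 3*sqrt(2)/241396095969464951 ≈ 9.5946e-10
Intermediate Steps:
g(m) = m**(3/2)/4 (g(m) = (m*sqrt(m))/4 = m**(3/2)/4)
E = 1042248738 (E = 37374*27887 = 1042248738)
U(T) = T (U(T) = T + 0 = T)
1/(U(g(18)) + E) = 1/(18**(3/2)/4 + 1042248738) = 1/((54*sqrt(2))/4 + 1042248738) = 1/(27*sqrt(2)/2 + 1042248738) = 1/(1042248738 + 27*sqrt(2)/2)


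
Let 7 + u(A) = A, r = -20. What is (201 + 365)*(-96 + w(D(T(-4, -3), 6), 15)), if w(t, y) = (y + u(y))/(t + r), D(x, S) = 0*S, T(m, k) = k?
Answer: -549869/10 ≈ -54987.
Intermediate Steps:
D(x, S) = 0
u(A) = -7 + A
w(t, y) = (-7 + 2*y)/(-20 + t) (w(t, y) = (y + (-7 + y))/(t - 20) = (-7 + 2*y)/(-20 + t))
(201 + 365)*(-96 + w(D(T(-4, -3), 6), 15)) = (201 + 365)*(-96 + (-7 + 2*15)/(-20 + 0)) = 566*(-96 + (-7 + 30)/(-20)) = 566*(-96 - 1/20*23) = 566*(-96 - 23/20) = 566*(-1943/20) = -549869/10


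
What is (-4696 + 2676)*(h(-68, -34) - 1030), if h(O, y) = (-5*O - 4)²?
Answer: -225969320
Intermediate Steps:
h(O, y) = (-4 - 5*O)²
(-4696 + 2676)*(h(-68, -34) - 1030) = (-4696 + 2676)*((4 + 5*(-68))² - 1030) = -2020*((4 - 340)² - 1030) = -2020*((-336)² - 1030) = -2020*(112896 - 1030) = -2020*111866 = -225969320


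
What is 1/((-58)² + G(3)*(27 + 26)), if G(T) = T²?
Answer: 1/3841 ≈ 0.00026035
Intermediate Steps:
1/((-58)² + G(3)*(27 + 26)) = 1/((-58)² + 3²*(27 + 26)) = 1/(3364 + 9*53) = 1/(3364 + 477) = 1/3841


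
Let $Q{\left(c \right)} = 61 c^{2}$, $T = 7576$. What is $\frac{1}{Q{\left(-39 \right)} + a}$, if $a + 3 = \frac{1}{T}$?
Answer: $\frac{7576}{702886129} \approx 1.0778 \cdot 10^{-5}$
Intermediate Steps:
$a = - \frac{22727}{7576}$ ($a = -3 + \frac{1}{7576} = - \frac{22727}{7576} \approx -2.9999$)
$\frac{1}{Q{\left(-39 \right)} + a} = \frac{1}{61 \left(-39\right)^{2} - \frac{22727}{7576}} = \frac{1}{61 \cdot 1521 - \frac{22727}{7576}} = \frac{1}{92781 - \frac{22727}{7576}} = \frac{1}{\frac{702886129}{7576}} = \frac{7576}{702886129}$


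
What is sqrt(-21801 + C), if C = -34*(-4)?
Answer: I*sqrt(21665) ≈ 147.19*I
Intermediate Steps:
C = 136
sqrt(-21801 + C) = sqrt(-21801 + 136) = sqrt(-21665) = I*sqrt(21665)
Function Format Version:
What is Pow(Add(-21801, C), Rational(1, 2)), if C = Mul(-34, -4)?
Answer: Mul(I, Pow(21665, Rational(1, 2))) ≈ Mul(147.19, I)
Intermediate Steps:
C = 136
Pow(Add(-21801, C), Rational(1, 2)) = Pow(Add(-21801, 136), Rational(1, 2)) = Pow(-21665, Rational(1, 2)) = Mul(I, Pow(21665, Rational(1, 2)))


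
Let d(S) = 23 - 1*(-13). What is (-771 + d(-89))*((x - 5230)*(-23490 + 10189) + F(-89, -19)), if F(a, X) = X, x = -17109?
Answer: -218391299700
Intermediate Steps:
d(S) = 36 (d(S) = 23 + 13 = 36)
(-771 + d(-89))*((x - 5230)*(-23490 + 10189) + F(-89, -19)) = (-771 + 36)*((-17109 - 5230)*(-23490 + 10189) - 19) = -735*(-22339*(-13301) - 19) = -735*(297131039 - 19) = -735*297131020 = -218391299700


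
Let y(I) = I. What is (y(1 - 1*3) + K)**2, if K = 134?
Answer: 17424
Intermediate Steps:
(y(1 - 1*3) + K)**2 = ((1 - 1*3) + 134)**2 = ((1 - 3) + 134)**2 = (-2 + 134)**2 = 132**2 = 17424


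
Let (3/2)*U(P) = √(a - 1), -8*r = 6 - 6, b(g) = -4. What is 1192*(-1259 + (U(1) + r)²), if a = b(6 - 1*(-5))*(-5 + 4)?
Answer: -4497416/3 ≈ -1.4991e+6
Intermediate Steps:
r = 0 (r = -(6 - 6)/8 = -⅛*0 = 0)
a = 4 (a = -4*(-5 + 4) = -4*(-1) = 4)
U(P) = 2*√3/3 (U(P) = 2*√(4 - 1)/3 = 2*√3/3)
1192*(-1259 + (U(1) + r)²) = 1192*(-1259 + (2*√3/3 + 0)²) = 1192*(-1259 + (2*√3/3)²) = 1192*(-1259 + 4/3) = 1192*(-3773/3) = -4497416/3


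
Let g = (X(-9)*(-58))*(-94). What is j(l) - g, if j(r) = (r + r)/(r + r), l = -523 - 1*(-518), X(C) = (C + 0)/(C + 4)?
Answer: -49063/5 ≈ -9812.6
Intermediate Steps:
X(C) = C/(4 + C)
l = -5 (l = -523 + 518 = -5)
g = 49068/5 (g = (-9/(4 - 9)*(-58))*(-94) = (-9/(-5)*(-58))*(-94) = (-9*(-⅕)*(-58))*(-94) = ((9/5)*(-58))*(-94) = -522/5*(-94) = 49068/5 ≈ 9813.6)
j(r) = 1 (j(r) = (2*r)/((2*r)) = (2*r)*(1/(2*r)) = 1)
j(l) - g = 1 - 1*49068/5 = 1 - 49068/5 = -49063/5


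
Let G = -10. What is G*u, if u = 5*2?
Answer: -100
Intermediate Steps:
u = 10
G*u = -10*10 = -100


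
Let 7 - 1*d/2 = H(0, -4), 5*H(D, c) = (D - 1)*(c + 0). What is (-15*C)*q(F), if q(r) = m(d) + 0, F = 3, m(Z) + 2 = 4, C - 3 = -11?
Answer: 240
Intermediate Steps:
H(D, c) = c*(-1 + D)/5 (H(D, c) = ((D - 1)*(c + 0))/5 = ((-1 + D)*c)/5 = (c*(-1 + D))/5 = c*(-1 + D)/5)
d = 62/5 (d = 14 - 2*(-4)*(-1 + 0)/5 = 14 - 2*(-4)*(-1)/5 = 14 - 2*⅘ = 14 - 8/5 = 62/5 ≈ 12.400)
C = -8 (C = 3 - 11 = -8)
m(Z) = 2 (m(Z) = -2 + 4 = 2)
q(r) = 2 (q(r) = 2 + 0 = 2)
(-15*C)*q(F) = -15*(-8)*2 = 120*2 = 240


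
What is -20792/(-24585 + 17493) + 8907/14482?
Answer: 91069547/25676586 ≈ 3.5468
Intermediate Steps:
-20792/(-24585 + 17493) + 8907/14482 = -20792/(-7092) + 8907*(1/14482) = -20792*(-1/7092) + 8907/14482 = 5198/1773 + 8907/14482 = 91069547/25676586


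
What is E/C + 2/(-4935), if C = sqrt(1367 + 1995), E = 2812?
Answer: -2/4935 + 1406*sqrt(2)/41 ≈ 48.497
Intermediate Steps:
C = 41*sqrt(2) (C = sqrt(3362) = 41*sqrt(2) ≈ 57.983)
E/C + 2/(-4935) = 2812/((41*sqrt(2))) + 2/(-4935) = 2812*(sqrt(2)/82) + 2*(-1/4935) = 1406*sqrt(2)/41 - 2/4935 = -2/4935 + 1406*sqrt(2)/41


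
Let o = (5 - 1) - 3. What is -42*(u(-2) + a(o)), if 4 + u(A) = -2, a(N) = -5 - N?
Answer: 504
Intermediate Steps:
o = 1 (o = 4 - 3 = 1)
u(A) = -6 (u(A) = -4 - 2 = -6)
-42*(u(-2) + a(o)) = -42*(-6 + (-5 - 1*1)) = -42*(-6 + (-5 - 1)) = -42*(-6 - 6) = -42*(-12) = 504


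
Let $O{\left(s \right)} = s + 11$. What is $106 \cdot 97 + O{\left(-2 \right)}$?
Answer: $10291$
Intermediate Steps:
$O{\left(s \right)} = 11 + s$
$106 \cdot 97 + O{\left(-2 \right)} = 106 \cdot 97 + \left(11 - 2\right) = 10282 + 9 = 10291$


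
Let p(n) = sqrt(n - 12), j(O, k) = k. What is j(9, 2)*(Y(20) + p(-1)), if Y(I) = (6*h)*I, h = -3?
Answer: -720 + 2*I*sqrt(13) ≈ -720.0 + 7.2111*I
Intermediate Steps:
p(n) = sqrt(-12 + n)
Y(I) = -18*I (Y(I) = (6*(-3))*I = -18*I)
j(9, 2)*(Y(20) + p(-1)) = 2*(-18*20 + sqrt(-12 - 1)) = 2*(-360 + sqrt(-13)) = 2*(-360 + I*sqrt(13)) = -720 + 2*I*sqrt(13)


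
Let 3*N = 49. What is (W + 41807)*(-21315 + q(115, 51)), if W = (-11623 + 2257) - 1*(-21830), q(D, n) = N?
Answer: -3467699816/3 ≈ -1.1559e+9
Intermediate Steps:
N = 49/3 (N = (⅓)*49 = 49/3 ≈ 16.333)
q(D, n) = 49/3
W = 12464 (W = -9366 + 21830 = 12464)
(W + 41807)*(-21315 + q(115, 51)) = (12464 + 41807)*(-21315 + 49/3) = 54271*(-63896/3) = -3467699816/3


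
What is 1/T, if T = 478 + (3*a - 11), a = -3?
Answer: 1/458 ≈ 0.0021834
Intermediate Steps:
T = 458 (T = 478 + (3*(-3) - 11) = 478 + (-9 - 11) = 478 - 20 = 458)
1/T = 1/458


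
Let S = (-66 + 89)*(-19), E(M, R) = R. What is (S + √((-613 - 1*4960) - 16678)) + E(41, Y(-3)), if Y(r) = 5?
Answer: -432 + I*√22251 ≈ -432.0 + 149.17*I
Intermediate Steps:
S = -437 (S = 23*(-19) = -437)
(S + √((-613 - 1*4960) - 16678)) + E(41, Y(-3)) = (-437 + √((-613 - 1*4960) - 16678)) + 5 = (-437 + √((-613 - 4960) - 16678)) + 5 = (-437 + √(-5573 - 16678)) + 5 = (-437 + √(-22251)) + 5 = (-437 + I*√22251) + 5 = -432 + I*√22251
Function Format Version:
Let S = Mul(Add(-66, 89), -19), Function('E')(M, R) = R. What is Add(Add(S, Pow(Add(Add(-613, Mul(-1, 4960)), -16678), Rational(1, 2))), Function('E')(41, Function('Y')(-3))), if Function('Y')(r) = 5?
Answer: Add(-432, Mul(I, Pow(22251, Rational(1, 2)))) ≈ Add(-432.00, Mul(149.17, I))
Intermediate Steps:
S = -437 (S = Mul(23, -19) = -437)
Add(Add(S, Pow(Add(Add(-613, Mul(-1, 4960)), -16678), Rational(1, 2))), Function('E')(41, Function('Y')(-3))) = Add(Add(-437, Pow(Add(Add(-613, Mul(-1, 4960)), -16678), Rational(1, 2))), 5) = Add(Add(-437, Pow(Add(Add(-613, -4960), -16678), Rational(1, 2))), 5) = Add(Add(-437, Pow(Add(-5573, -16678), Rational(1, 2))), 5) = Add(Add(-437, Pow(-22251, Rational(1, 2))), 5) = Add(Add(-437, Mul(I, Pow(22251, Rational(1, 2)))), 5) = Add(-432, Mul(I, Pow(22251, Rational(1, 2))))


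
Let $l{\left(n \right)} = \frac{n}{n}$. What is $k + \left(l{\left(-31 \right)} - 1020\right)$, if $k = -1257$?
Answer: $-2276$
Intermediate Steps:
$l{\left(n \right)} = 1$
$k + \left(l{\left(-31 \right)} - 1020\right) = -1257 + \left(1 - 1020\right) = -1257 - 1019 = -2276$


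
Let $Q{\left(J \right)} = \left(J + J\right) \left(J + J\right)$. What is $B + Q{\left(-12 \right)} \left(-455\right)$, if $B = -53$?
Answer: $-262133$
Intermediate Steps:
$Q{\left(J \right)} = 4 J^{2}$ ($Q{\left(J \right)} = 2 J 2 J = 4 J^{2}$)
$B + Q{\left(-12 \right)} \left(-455\right) = -53 + 4 \left(-12\right)^{2} \left(-455\right) = -53 + 4 \cdot 144 \left(-455\right) = -53 + 576 \left(-455\right) = -53 - 262080 = -262133$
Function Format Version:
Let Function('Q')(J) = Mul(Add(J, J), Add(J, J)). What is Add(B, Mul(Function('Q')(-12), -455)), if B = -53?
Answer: -262133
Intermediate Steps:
Function('Q')(J) = Mul(4, Pow(J, 2)) (Function('Q')(J) = Mul(Mul(2, J), Mul(2, J)) = Mul(4, Pow(J, 2)))
Add(B, Mul(Function('Q')(-12), -455)) = Add(-53, Mul(Mul(4, Pow(-12, 2)), -455)) = Add(-53, Mul(Mul(4, 144), -455)) = Add(-53, Mul(576, -455)) = Add(-53, -262080) = -262133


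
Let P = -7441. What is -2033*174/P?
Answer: 353742/7441 ≈ 47.540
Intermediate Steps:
-2033*174/P = -2033/((-7441/174)) = -2033/((-7441*1/174)) = -2033/(-7441/174) = -2033*(-174/7441) = 353742/7441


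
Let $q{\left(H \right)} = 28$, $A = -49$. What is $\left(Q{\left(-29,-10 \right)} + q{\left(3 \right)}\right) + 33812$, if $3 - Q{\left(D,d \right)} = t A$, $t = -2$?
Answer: $33745$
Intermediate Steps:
$Q{\left(D,d \right)} = -95$ ($Q{\left(D,d \right)} = 3 - \left(-2\right) \left(-49\right) = 3 - 98 = -95$)
$\left(Q{\left(-29,-10 \right)} + q{\left(3 \right)}\right) + 33812 = \left(-95 + 28\right) + 33812 = -67 + 33812 = 33745$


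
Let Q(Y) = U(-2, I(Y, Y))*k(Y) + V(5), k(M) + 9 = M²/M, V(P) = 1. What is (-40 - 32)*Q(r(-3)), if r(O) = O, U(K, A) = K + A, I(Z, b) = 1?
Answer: -936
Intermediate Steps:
U(K, A) = A + K
k(M) = -9 + M (k(M) = -9 + M²/M = -9 + M)
Q(Y) = 10 - Y (Q(Y) = (1 - 2)*(-9 + Y) + 1 = -(-9 + Y) + 1 = (9 - Y) + 1 = 10 - Y)
(-40 - 32)*Q(r(-3)) = (-40 - 32)*(10 - 1*(-3)) = -72*(10 + 3) = -72*13 = -936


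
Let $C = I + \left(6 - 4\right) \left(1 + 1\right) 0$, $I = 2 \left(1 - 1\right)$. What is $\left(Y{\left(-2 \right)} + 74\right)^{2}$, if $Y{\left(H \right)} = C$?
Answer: $5476$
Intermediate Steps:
$I = 0$ ($I = 2 \cdot 0 = 0$)
$C = 0$ ($C = 0 + \left(6 - 4\right) \left(1 + 1\right) 0 = 0 + 2 \cdot 2 \cdot 0 = 0 + 4 \cdot 0 = 0 + 0 = 0$)
$Y{\left(H \right)} = 0$
$\left(Y{\left(-2 \right)} + 74\right)^{2} = \left(0 + 74\right)^{2} = 74^{2} = 5476$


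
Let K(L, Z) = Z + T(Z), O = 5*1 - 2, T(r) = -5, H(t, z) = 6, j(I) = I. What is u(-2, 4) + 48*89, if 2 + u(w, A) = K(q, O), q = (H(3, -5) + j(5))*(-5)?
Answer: 4268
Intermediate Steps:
q = -55 (q = (6 + 5)*(-5) = 11*(-5) = -55)
O = 3 (O = 5 - 2 = 3)
K(L, Z) = -5 + Z (K(L, Z) = Z - 5 = -5 + Z)
u(w, A) = -4 (u(w, A) = -2 + (-5 + 3) = -2 - 2 = -4)
u(-2, 4) + 48*89 = -4 + 48*89 = -4 + 4272 = 4268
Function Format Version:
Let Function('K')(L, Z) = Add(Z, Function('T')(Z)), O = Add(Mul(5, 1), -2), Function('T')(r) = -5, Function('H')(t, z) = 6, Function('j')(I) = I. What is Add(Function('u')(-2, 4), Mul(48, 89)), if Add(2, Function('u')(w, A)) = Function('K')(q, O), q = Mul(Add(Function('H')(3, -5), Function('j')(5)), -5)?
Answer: 4268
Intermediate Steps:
q = -55 (q = Mul(Add(6, 5), -5) = Mul(11, -5) = -55)
O = 3 (O = Add(5, -2) = 3)
Function('K')(L, Z) = Add(-5, Z) (Function('K')(L, Z) = Add(Z, -5) = Add(-5, Z))
Function('u')(w, A) = -4 (Function('u')(w, A) = Add(-2, Add(-5, 3)) = Add(-2, -2) = -4)
Add(Function('u')(-2, 4), Mul(48, 89)) = Add(-4, Mul(48, 89)) = Add(-4, 4272) = 4268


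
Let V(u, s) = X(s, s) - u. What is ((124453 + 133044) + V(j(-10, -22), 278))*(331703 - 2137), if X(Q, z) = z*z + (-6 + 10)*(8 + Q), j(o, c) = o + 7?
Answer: 110710447248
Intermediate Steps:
j(o, c) = 7 + o
X(Q, z) = 32 + z² + 4*Q (X(Q, z) = z² + 4*(8 + Q) = z² + (32 + 4*Q) = 32 + z² + 4*Q)
V(u, s) = 32 + s² - u + 4*s (V(u, s) = (32 + s² + 4*s) - u = 32 + s² - u + 4*s)
((124453 + 133044) + V(j(-10, -22), 278))*(331703 - 2137) = ((124453 + 133044) + (32 + 278² - (7 - 10) + 4*278))*(331703 - 2137) = (257497 + (32 + 77284 - 1*(-3) + 1112))*329566 = (257497 + (32 + 77284 + 3 + 1112))*329566 = (257497 + 78431)*329566 = 335928*329566 = 110710447248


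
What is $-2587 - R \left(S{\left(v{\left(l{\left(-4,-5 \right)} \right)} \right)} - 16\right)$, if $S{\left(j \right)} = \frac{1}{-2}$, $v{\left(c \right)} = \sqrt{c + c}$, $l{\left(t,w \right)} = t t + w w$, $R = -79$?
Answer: $- \frac{7781}{2} \approx -3890.5$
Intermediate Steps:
$l{\left(t,w \right)} = t^{2} + w^{2}$
$v{\left(c \right)} = \sqrt{2} \sqrt{c}$ ($v{\left(c \right)} = \sqrt{2 c} = \sqrt{2} \sqrt{c}$)
$S{\left(j \right)} = - \frac{1}{2}$
$-2587 - R \left(S{\left(v{\left(l{\left(-4,-5 \right)} \right)} \right)} - 16\right) = -2587 - - 79 \left(- \frac{1}{2} - 16\right) = -2587 - \left(-79\right) \left(- \frac{33}{2}\right) = -2587 - \frac{2607}{2} = - \frac{7781}{2}$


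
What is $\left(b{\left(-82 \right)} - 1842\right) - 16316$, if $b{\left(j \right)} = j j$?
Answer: $-11434$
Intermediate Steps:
$b{\left(j \right)} = j^{2}$
$\left(b{\left(-82 \right)} - 1842\right) - 16316 = \left(\left(-82\right)^{2} - 1842\right) - 16316 = \left(6724 - 1842\right) - 16316 = 4882 - 16316 = -11434$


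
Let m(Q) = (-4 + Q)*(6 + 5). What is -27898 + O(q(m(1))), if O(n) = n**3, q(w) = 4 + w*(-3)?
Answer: 1064829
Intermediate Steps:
m(Q) = -44 + 11*Q (m(Q) = (-4 + Q)*11 = -44 + 11*Q)
q(w) = 4 - 3*w
-27898 + O(q(m(1))) = -27898 + (4 - 3*(-44 + 11*1))**3 = -27898 + (4 - 3*(-44 + 11))**3 = -27898 + (4 - 3*(-33))**3 = -27898 + (4 + 99)**3 = -27898 + 103**3 = -27898 + 1092727 = 1064829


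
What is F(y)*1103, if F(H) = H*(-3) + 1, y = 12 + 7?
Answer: -61768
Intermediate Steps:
y = 19
F(H) = 1 - 3*H (F(H) = -3*H + 1 = 1 - 3*H)
F(y)*1103 = (1 - 3*19)*1103 = (1 - 57)*1103 = -56*1103 = -61768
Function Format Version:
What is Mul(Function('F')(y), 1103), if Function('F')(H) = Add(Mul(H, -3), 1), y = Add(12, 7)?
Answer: -61768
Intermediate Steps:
y = 19
Function('F')(H) = Add(1, Mul(-3, H)) (Function('F')(H) = Add(Mul(-3, H), 1) = Add(1, Mul(-3, H)))
Mul(Function('F')(y), 1103) = Mul(Add(1, Mul(-3, 19)), 1103) = Mul(Add(1, -57), 1103) = Mul(-56, 1103) = -61768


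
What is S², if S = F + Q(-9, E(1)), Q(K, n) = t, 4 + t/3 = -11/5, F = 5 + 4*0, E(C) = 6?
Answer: 4624/25 ≈ 184.96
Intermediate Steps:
F = 5 (F = 5 + 0 = 5)
t = -93/5 (t = -12 + 3*(-11/5) = -12 - 33/5 = -93/5 ≈ -18.600)
Q(K, n) = -93/5
S = -68/5 (S = 5 - 93/5 = -68/5 ≈ -13.600)
S² = (-68/5)² = 4624/25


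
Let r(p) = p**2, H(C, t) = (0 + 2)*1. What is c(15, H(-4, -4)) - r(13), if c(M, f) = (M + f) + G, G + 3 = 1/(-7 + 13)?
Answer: -929/6 ≈ -154.83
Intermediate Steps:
H(C, t) = 2 (H(C, t) = 2*1 = 2)
G = -17/6 (G = -3 + 1/(-7 + 13) = -3 + 1/6 = -17/6 ≈ -2.8333)
c(M, f) = -17/6 + M + f (c(M, f) = (M + f) - 17/6 = -17/6 + M + f)
c(15, H(-4, -4)) - r(13) = (-17/6 + 15 + 2) - 1*13**2 = 85/6 - 1*169 = 85/6 - 169 = -929/6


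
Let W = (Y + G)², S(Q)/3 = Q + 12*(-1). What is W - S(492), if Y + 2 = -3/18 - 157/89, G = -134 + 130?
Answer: -392689415/285156 ≈ -1377.1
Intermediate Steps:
S(Q) = -36 + 3*Q (S(Q) = 3*(Q + 12*(-1)) = 3*(Q - 12) = 3*(-12 + Q) = -36 + 3*Q)
G = -4
Y = -2099/534 (Y = -2 + (-3/18 - 157/89) = -2 + (-3*1/18 - 157*1/89) = -2 + (-⅙ - 157/89) = -2 - 1031/534 = -2099/534 ≈ -3.9307)
W = 17935225/285156 (W = (-2099/534 - 4)² = (-4235/534)² = 17935225/285156 ≈ 62.896)
W - S(492) = 17935225/285156 - (-36 + 3*492) = 17935225/285156 - (-36 + 1476) = 17935225/285156 - 1*1440 = 17935225/285156 - 1440 = -392689415/285156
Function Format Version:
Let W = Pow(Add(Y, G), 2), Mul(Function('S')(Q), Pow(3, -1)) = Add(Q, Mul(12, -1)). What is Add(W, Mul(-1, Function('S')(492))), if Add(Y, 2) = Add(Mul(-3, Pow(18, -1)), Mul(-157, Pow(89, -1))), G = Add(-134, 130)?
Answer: Rational(-392689415, 285156) ≈ -1377.1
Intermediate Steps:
Function('S')(Q) = Add(-36, Mul(3, Q)) (Function('S')(Q) = Mul(3, Add(Q, Mul(12, -1))) = Mul(3, Add(Q, -12)) = Mul(3, Add(-12, Q)) = Add(-36, Mul(3, Q)))
G = -4
Y = Rational(-2099, 534) (Y = Add(-2, Add(Mul(-3, Pow(18, -1)), Mul(-157, Pow(89, -1)))) = Add(-2, Add(Mul(-3, Rational(1, 18)), Mul(-157, Rational(1, 89)))) = Add(-2, Add(Rational(-1, 6), Rational(-157, 89))) = Add(-2, Rational(-1031, 534)) = Rational(-2099, 534) ≈ -3.9307)
W = Rational(17935225, 285156) (W = Pow(Add(Rational(-2099, 534), -4), 2) = Pow(Rational(-4235, 534), 2) = Rational(17935225, 285156) ≈ 62.896)
Add(W, Mul(-1, Function('S')(492))) = Add(Rational(17935225, 285156), Mul(-1, Add(-36, Mul(3, 492)))) = Add(Rational(17935225, 285156), Mul(-1, Add(-36, 1476))) = Add(Rational(17935225, 285156), Mul(-1, 1440)) = Add(Rational(17935225, 285156), -1440) = Rational(-392689415, 285156)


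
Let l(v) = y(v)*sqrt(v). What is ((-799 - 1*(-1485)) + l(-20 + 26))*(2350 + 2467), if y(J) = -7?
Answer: 3304462 - 33719*sqrt(6) ≈ 3.2219e+6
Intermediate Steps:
l(v) = -7*sqrt(v)
((-799 - 1*(-1485)) + l(-20 + 26))*(2350 + 2467) = ((-799 - 1*(-1485)) - 7*sqrt(-20 + 26))*(2350 + 2467) = ((-799 + 1485) - 7*sqrt(6))*4817 = (686 - 7*sqrt(6))*4817 = 3304462 - 33719*sqrt(6)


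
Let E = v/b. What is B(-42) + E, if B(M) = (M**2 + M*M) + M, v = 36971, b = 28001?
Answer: 97648457/28001 ≈ 3487.3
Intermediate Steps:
B(M) = M + 2*M**2 (B(M) = (M**2 + M**2) + M = 2*M**2 + M = M + 2*M**2)
E = 36971/28001 ≈ 1.3203
B(-42) + E = -42*(1 + 2*(-42)) + 36971/28001 = -42*(1 - 84) + 36971/28001 = -42*(-83) + 36971/28001 = 3486 + 36971/28001 = 97648457/28001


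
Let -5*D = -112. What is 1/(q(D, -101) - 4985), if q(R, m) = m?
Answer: -1/5086 ≈ -0.00019662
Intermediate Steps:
D = 112/5 (D = -⅕*(-112) = 112/5 ≈ 22.400)
1/(q(D, -101) - 4985) = 1/(-101 - 4985) = 1/(-5086) = -1/5086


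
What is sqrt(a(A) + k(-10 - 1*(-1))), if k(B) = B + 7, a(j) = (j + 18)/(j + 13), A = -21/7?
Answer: I*sqrt(2)/2 ≈ 0.70711*I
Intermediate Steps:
A = -3 (A = -21*1/7 = -3)
a(j) = (18 + j)/(13 + j)
k(B) = 7 + B
sqrt(a(A) + k(-10 - 1*(-1))) = sqrt((18 - 3)/(13 - 3) + (7 + (-10 - 1*(-1)))) = sqrt(15/10 + (7 + (-10 + 1))) = sqrt((1/10)*15 + (7 - 9)) = sqrt(3/2 - 2) = sqrt(-1/2) = I*sqrt(2)/2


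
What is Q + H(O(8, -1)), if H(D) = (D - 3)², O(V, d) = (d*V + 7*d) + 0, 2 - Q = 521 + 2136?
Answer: -2331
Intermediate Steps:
Q = -2655 (Q = 2 - (521 + 2136) = 2 - 1*2657 = 2 - 2657 = -2655)
O(V, d) = 7*d + V*d (O(V, d) = (V*d + 7*d) + 0 = (7*d + V*d) + 0 = 7*d + V*d)
H(D) = (-3 + D)²
Q + H(O(8, -1)) = -2655 + (-3 - (7 + 8))² = -2655 + (-3 - 1*15)² = -2655 + (-3 - 15)² = -2655 + (-18)² = -2655 + 324 = -2331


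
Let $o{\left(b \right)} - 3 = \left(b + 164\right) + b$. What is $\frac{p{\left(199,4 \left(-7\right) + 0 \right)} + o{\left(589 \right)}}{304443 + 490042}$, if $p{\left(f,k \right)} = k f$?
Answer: $- \frac{4227}{794485} \approx -0.0053204$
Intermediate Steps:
$p{\left(f,k \right)} = f k$
$o{\left(b \right)} = 167 + 2 b$ ($o{\left(b \right)} = 3 + \left(\left(b + 164\right) + b\right) = 3 + \left(\left(164 + b\right) + b\right) = 3 + \left(164 + 2 b\right) = 167 + 2 b$)
$\frac{p{\left(199,4 \left(-7\right) + 0 \right)} + o{\left(589 \right)}}{304443 + 490042} = \frac{199 \left(4 \left(-7\right) + 0\right) + \left(167 + 2 \cdot 589\right)}{304443 + 490042} = \frac{199 \left(-28 + 0\right) + \left(167 + 1178\right)}{794485} = \left(199 \left(-28\right) + 1345\right) \frac{1}{794485} = \left(-5572 + 1345\right) \frac{1}{794485} = \left(-4227\right) \frac{1}{794485} = - \frac{4227}{794485}$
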